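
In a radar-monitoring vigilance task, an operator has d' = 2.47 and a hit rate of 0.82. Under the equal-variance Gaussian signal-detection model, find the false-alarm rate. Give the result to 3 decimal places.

false-alarm rate = 0.060

z(hit rate) = z(0.82) = 0.9154
z(FA) = z(H) − d' = 0.9154 − 2.47 = -1.5546
false-alarm rate = Φ(-1.5546) = 0.0600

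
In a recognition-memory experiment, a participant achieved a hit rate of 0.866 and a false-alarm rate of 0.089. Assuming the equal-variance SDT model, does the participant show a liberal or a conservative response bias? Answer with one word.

z(H) = 1.108, z(FA) = -1.347
c = −½·(z(H) + z(FA)) = 0.1195
c > 0 → conservative criterion (biased toward responding “no”).

conservative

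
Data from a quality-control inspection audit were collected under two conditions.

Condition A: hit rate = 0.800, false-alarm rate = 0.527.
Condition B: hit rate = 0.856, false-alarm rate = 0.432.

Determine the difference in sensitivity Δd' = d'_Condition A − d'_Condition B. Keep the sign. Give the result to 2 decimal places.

Condition A: z(0.800) = 0.842, z(0.527) = 0.068, d' = 0.774
Condition B: z(0.856) = 1.063, z(0.432) = -0.171, d' = 1.234
Δd' = d'_Condition A − d'_Condition B = 0.774 − 1.234 = -0.460
Condition B has the higher sensitivity.

Δd' = -0.46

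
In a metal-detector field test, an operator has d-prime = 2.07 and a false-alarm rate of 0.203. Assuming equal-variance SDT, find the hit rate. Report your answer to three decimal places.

z(false-alarm rate) = z(0.203) = -0.8310
z(H) = z(FA) + d' = -0.8310 + 2.07 = 1.2390
hit rate = Φ(1.2390) = 0.8923

hit rate = 0.892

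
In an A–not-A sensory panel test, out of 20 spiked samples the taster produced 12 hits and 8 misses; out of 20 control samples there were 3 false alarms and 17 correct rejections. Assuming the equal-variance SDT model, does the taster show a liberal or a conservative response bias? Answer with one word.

conservative

z(H) = 0.253, z(FA) = -1.036
c = −½·(z(H) + z(FA)) = 0.3915
c > 0 → conservative criterion (biased toward responding “no”).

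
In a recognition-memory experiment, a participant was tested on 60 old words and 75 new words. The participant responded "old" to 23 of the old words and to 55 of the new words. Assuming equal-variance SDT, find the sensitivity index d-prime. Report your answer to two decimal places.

H = 23/60 = 0.3833
FA = 55/75 = 0.7333
z(H) = -0.297
z(FA) = 0.623
d' = z(H) − z(FA) = -0.297 − 0.623 = -0.920

d-prime = -0.92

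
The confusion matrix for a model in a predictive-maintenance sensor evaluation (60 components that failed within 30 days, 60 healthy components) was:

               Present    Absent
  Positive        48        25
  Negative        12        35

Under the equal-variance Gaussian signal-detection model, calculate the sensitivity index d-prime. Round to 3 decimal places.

d-prime = 1.052

H = 48/60 = 0.8000
FA = 25/60 = 0.4167
Φ⁻¹(H) = 0.8416
Φ⁻¹(FA) = -0.2103
d' = z(H) − z(FA) = 0.8416 − (-0.2103) = 1.0519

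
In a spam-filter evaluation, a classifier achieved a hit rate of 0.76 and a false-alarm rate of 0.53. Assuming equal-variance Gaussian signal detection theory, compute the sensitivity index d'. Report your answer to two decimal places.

z(H) = z(0.76) = 0.7063
z(FA) = z(0.53) = 0.0753
d' = z(H) − z(FA) = 0.7063 − 0.0753 = 0.6310

d' = 0.63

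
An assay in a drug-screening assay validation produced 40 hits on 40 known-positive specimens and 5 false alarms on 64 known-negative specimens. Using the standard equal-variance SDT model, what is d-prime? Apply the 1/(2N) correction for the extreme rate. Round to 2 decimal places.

The hit rate is 40/40 = 1, so apply the 1/(2N) correction: H → 1 − 1/(2·40) = 0.98750.
z(H) = z(0.98750) = 2.241
z(FA) = z(0.07812) = -1.418
d' = 2.241 − (-1.418) = 3.659

d-prime = 3.66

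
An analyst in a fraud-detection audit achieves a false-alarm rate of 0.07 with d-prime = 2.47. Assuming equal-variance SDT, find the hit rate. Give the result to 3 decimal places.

z(false-alarm rate) = z(0.07) = -1.4758
z(H) = z(FA) + d' = -1.4758 + 2.47 = 0.9942
hit rate = Φ(0.9942) = 0.8399

hit rate = 0.840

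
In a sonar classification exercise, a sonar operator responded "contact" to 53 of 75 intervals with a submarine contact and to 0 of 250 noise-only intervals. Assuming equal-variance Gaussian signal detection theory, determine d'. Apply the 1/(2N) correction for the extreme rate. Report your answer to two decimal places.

The false-alarm rate is 0/250 = 0, so apply the 1/(2N) correction: FA → 1/(2·250) = 0.00200.
z(H) = z(0.70667) = 0.544
z(FA) = z(0.00200) = -2.878
d' = 0.544 − (-2.878) = 3.422

d' = 3.42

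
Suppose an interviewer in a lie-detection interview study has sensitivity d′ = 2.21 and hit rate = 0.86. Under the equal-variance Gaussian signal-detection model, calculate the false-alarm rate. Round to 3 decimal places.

false-alarm rate = 0.129

z(hit rate) = z(0.86) = 1.0803
z(FA) = z(H) − d' = 1.0803 − 2.21 = -1.1297
false-alarm rate = Φ(-1.1297) = 0.1293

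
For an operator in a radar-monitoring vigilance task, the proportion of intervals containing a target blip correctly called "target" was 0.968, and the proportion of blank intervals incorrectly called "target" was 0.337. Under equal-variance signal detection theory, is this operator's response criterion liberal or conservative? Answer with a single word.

z(H) = 1.852, z(FA) = -0.421
c = −½·(z(H) + z(FA)) = -0.7155
c < 0 → liberal criterion (biased toward responding “yes”).

liberal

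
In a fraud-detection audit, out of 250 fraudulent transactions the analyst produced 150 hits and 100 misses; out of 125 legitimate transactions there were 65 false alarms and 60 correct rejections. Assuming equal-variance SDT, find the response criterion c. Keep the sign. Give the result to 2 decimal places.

H = 150/250 = 0.6000
FA = 65/125 = 0.5200
z(0.6000) = 0.2533, z(0.5200) = 0.0502
c = −½·[z(H) + z(FA)] = −0.5 × (0.2533 + 0.0502) = -0.15175

c = -0.15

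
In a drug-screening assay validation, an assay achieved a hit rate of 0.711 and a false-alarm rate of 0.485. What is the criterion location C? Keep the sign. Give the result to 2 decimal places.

C = -0.26

z(H) = z(0.711) = 0.556
z(FA) = z(0.485) = -0.038
c = −½·[z(H) + z(FA)] = −0.5 × (0.556 + (-0.038)) = -0.259
c < 0: the assay has a liberal response bias.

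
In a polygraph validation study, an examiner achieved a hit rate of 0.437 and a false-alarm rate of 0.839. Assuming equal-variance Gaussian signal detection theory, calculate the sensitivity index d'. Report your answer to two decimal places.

d' = -1.15

z(H) = -0.159
z(FA) = 0.990
d' = z(H) − z(FA) = -0.159 − 0.990 = -1.149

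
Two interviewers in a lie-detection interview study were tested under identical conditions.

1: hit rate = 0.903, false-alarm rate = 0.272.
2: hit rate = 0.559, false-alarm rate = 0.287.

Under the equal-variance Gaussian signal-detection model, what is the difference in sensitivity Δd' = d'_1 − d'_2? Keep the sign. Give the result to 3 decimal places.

1: z(0.903) = 1.2988, z(0.272) = -0.6068, d' = 1.9056
2: z(0.559) = 0.1484, z(0.287) = -0.5622, d' = 0.7106
Δd' = d'_1 − d'_2 = 1.9056 − 0.7106 = 1.1950
1 has the higher sensitivity.

Δd' = 1.195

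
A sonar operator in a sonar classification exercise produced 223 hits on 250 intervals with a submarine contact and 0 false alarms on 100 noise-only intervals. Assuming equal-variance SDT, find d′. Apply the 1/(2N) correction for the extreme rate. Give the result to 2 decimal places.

d′ = 3.81

The false-alarm rate is 0/100 = 0, so apply the 1/(2N) correction: FA → 1/(2·100) = 0.00500.
z(H) = z(0.89200) = 1.237
z(FA) = z(0.00500) = -2.576
d' = 1.237 − (-2.576) = 3.813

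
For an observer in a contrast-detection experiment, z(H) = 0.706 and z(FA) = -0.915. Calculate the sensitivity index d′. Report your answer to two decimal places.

d′ = 1.62

d' = z(H) − z(FA) = 0.706 − (-0.915) = 1.621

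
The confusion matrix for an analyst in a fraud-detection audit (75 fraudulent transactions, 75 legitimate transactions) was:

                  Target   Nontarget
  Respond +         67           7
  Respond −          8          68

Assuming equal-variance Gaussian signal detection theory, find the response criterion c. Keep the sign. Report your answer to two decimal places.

c = 0.04

H = 67/75 = 0.8933
FA = 7/75 = 0.0933
z(H) = z(0.8933) = 1.2443
z(FA) = z(0.0933) = -1.3207
c = −½·[z(H) + z(FA)] = −0.5 × (1.2443 + (-1.3207)) = 0.0382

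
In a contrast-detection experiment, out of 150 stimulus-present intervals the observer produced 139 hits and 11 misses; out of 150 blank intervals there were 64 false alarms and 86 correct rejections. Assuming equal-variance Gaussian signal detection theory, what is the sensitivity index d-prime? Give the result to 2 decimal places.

d-prime = 1.64

H = 139/150 = 0.9267
FA = 64/150 = 0.4267
Φ⁻¹(H) = 1.452
Φ⁻¹(FA) = -0.185
d' = z(H) − z(FA) = 1.452 − (-0.185) = 1.637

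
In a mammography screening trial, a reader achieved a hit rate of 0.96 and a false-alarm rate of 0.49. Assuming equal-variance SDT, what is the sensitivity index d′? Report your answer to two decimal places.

d′ = 1.78

Φ⁻¹(H) = 1.7507
Φ⁻¹(FA) = -0.0251
d' = z(H) − z(FA) = 1.7507 − (-0.0251) = 1.7758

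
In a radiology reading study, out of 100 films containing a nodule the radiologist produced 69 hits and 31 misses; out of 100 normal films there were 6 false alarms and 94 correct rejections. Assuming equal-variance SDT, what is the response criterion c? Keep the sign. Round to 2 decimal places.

c = 0.53

H = 69/100 = 0.6900
FA = 6/100 = 0.0600
z(H) = 0.4959
z(FA) = -1.5548
c = −½·[z(H) + z(FA)] = −0.5 × (0.4959 + (-1.5548)) = 0.52945
c > 0: the radiologist has a conservative response bias.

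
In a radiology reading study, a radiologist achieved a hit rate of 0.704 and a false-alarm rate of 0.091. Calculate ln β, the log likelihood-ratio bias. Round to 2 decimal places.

z(H) = z(0.704) = 0.536
z(FA) = z(0.091) = -1.335
ln β = −½·[z(H)² − z(FA)²] = −0.5 × (0.287 − 1.782) = 0.7475

ln β = 0.75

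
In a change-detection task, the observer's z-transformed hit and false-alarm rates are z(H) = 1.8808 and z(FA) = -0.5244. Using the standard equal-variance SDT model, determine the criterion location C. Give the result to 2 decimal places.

c = −½·[z(H) + z(FA)] = −½·(1.8808 + (-0.5244)) = -0.6782

C = -0.68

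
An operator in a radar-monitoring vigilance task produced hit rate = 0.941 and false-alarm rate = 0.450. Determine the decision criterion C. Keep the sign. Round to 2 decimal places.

z(H) = z(0.941) = 1.5632
z(FA) = z(0.450) = -0.1257
c = −½·[z(H) + z(FA)] = −0.5 × (1.5632 + (-0.1257)) = -0.71875
c < 0: the operator has a liberal response bias.

C = -0.72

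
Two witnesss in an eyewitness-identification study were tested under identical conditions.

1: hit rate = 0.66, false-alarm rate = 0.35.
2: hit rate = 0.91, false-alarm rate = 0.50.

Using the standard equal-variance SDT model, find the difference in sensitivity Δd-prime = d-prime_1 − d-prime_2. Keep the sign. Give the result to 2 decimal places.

1: z(0.66) = 0.412, z(0.35) = -0.385, d' = 0.797
2: z(0.91) = 1.341, z(0.50) = 0.000, d' = 1.341
Δd' = d'_1 − d'_2 = 0.797 − 1.341 = -0.544
2 has the higher sensitivity.

Δd-prime = -0.54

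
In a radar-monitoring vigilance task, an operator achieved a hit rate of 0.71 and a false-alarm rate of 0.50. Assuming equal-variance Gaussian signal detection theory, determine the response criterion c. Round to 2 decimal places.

c = -0.28

z(H) = z(0.71) = 0.553
z(FA) = z(0.50) = 0.000
c = −½·[z(H) + z(FA)] = −0.5 × (0.553 + 0.000) = -0.2765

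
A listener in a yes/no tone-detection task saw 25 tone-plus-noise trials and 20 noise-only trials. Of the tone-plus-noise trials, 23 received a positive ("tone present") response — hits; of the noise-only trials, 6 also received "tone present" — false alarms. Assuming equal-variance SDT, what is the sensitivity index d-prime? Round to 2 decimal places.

H = 23/25 = 0.9200
FA = 6/20 = 0.3000
z(H) = 1.405
z(FA) = -0.524
d' = z(H) − z(FA) = 1.405 − (-0.524) = 1.929

d-prime = 1.93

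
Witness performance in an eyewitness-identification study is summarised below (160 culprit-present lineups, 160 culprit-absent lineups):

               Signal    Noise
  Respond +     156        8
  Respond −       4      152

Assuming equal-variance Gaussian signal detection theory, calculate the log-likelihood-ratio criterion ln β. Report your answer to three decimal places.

ln β = -0.568

H = 156/160 = 0.9750
FA = 8/160 = 0.0500
z(0.9750) = 1.9600, z(0.0500) = -1.6449
ln β = −½·[z(H)² − z(FA)²] = −0.5 × (3.8416 − 2.7057) = -0.56795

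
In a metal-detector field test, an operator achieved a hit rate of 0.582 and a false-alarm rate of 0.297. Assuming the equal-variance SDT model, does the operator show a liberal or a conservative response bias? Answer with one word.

conservative

z(H) = 0.207, z(FA) = -0.533
c = −½·(z(H) + z(FA)) = 0.163
c > 0 → conservative criterion (biased toward responding “no”).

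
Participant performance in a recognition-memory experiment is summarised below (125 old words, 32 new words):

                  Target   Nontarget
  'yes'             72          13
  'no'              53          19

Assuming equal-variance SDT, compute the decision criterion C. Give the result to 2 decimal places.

C = 0.02

H = 72/125 = 0.5760
FA = 13/32 = 0.4062
z(0.5760) = 0.1917, z(0.4062) = -0.2373
c = −½·[z(H) + z(FA)] = −0.5 × (0.1917 + (-0.2373)) = 0.0228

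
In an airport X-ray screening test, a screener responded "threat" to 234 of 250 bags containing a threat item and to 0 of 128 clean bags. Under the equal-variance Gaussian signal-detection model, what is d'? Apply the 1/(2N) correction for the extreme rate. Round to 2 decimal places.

The false-alarm rate is 0/128 = 0, so apply the 1/(2N) correction: FA → 1/(2·128) = 0.00391.
z(H) = z(0.93600) = 1.522
z(FA) = z(0.00391) = -2.660
d' = 1.522 − (-2.660) = 4.182

d' = 4.18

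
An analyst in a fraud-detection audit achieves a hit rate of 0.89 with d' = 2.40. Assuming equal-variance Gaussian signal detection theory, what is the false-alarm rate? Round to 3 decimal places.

false-alarm rate = 0.120

z(hit rate) = z(0.89) = 1.2265
z(FA) = z(H) − d' = 1.2265 − 2.40 = -1.1735
false-alarm rate = Φ(-1.1735) = 0.1203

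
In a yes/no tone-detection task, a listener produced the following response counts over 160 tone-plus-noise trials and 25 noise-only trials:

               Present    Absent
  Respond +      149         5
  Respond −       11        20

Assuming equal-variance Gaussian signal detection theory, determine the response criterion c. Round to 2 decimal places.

c = -0.32

H = 149/160 = 0.9313
FA = 5/25 = 0.2000
z(H) = 1.486
z(FA) = -0.842
c = −½·[z(H) + z(FA)] = −0.5 × (1.486 + (-0.842)) = -0.322
c < 0: the listener has a liberal response bias.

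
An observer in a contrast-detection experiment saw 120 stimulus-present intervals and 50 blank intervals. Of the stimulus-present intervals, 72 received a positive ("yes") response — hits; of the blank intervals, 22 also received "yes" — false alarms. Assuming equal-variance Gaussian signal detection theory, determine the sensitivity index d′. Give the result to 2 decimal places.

d′ = 0.40

H = 72/120 = 0.6000
FA = 22/50 = 0.4400
z(0.6000) = 0.2533, z(0.4400) = -0.1510
d' = z(H) − z(FA) = 0.2533 − (-0.1510) = 0.4043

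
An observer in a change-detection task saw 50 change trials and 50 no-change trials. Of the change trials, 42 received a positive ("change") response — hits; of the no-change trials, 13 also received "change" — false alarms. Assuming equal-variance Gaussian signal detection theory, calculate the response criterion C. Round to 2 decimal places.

H = 42/50 = 0.8400
FA = 13/50 = 0.2600
z(H) = 0.994
z(FA) = -0.643
c = −½·[z(H) + z(FA)] = −0.5 × (0.994 + (-0.643)) = -0.1755

C = -0.18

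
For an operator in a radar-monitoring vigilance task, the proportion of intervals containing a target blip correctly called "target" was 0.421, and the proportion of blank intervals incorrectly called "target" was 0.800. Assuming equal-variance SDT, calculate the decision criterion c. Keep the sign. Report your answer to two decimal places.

c = -0.32

Φ⁻¹(H) = -0.199
Φ⁻¹(FA) = 0.842
c = −½·[z(H) + z(FA)] = −0.5 × (-0.199 + 0.842) = -0.3215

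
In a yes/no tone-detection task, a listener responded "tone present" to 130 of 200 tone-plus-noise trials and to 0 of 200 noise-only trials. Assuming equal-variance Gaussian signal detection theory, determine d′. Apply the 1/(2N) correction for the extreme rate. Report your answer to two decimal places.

The false-alarm rate is 0/200 = 0, so apply the 1/(2N) correction: FA → 1/(2·200) = 0.00250.
z(H) = z(0.65000) = 0.385
z(FA) = z(0.00250) = -2.807
d' = 0.385 − (-2.807) = 3.192

d′ = 3.19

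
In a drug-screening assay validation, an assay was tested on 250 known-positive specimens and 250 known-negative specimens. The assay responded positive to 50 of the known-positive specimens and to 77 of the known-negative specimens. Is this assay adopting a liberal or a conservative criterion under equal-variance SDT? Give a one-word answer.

z(H) = -0.842, z(FA) = -0.502
c = −½·(z(H) + z(FA)) = 0.672
c > 0 → conservative criterion (biased toward responding “no”).

conservative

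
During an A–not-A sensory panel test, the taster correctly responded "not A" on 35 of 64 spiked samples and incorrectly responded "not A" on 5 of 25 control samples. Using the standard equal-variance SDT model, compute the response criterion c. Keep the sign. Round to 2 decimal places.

c = 0.36

H = 35/64 = 0.5469
FA = 5/25 = 0.2000
Φ⁻¹(H) = Φ⁻¹(0.5469) = 0.1178
Φ⁻¹(FA) = Φ⁻¹(0.2000) = -0.8416
c = −½·[z(H) + z(FA)] = −0.5 × (0.1178 + (-0.8416)) = 0.3619
c > 0: the taster has a conservative response bias.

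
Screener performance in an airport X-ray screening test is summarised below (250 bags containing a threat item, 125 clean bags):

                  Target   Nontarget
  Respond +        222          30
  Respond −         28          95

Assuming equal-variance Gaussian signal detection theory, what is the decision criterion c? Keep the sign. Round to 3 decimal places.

H = 222/250 = 0.8880
FA = 30/125 = 0.2400
z(H) = z(0.8880) = 1.2160
z(FA) = z(0.2400) = -0.7063
c = −½·[z(H) + z(FA)] = −0.5 × (1.2160 + (-0.7063)) = -0.25485
c < 0: the screener has a liberal response bias.

c = -0.255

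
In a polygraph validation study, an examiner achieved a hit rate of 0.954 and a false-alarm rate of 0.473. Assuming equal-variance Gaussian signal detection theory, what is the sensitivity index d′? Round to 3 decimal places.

Φ⁻¹(H) = Φ⁻¹(0.954) = 1.6849
Φ⁻¹(FA) = Φ⁻¹(0.473) = -0.0677
d' = z(H) − z(FA) = 1.6849 − (-0.0677) = 1.7526

d′ = 1.753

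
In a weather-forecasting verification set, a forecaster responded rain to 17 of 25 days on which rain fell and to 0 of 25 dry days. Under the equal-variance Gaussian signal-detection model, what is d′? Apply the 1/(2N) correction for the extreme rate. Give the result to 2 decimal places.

d′ = 2.52

The false-alarm rate is 0/25 = 0, so apply the 1/(2N) correction: FA → 1/(2·25) = 0.02000.
z(H) = z(0.68000) = 0.468
z(FA) = z(0.02000) = -2.054
d' = 0.468 − (-2.054) = 2.522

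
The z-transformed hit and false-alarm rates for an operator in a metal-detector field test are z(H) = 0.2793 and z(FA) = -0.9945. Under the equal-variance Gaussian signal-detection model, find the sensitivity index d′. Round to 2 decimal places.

d′ = 1.27

d' = z(H) − z(FA) = 0.2793 − (-0.9945) = 1.2738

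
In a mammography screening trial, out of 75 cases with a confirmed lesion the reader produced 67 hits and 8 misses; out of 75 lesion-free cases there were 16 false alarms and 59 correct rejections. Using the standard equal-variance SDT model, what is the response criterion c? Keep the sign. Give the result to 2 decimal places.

H = 67/75 = 0.8933
FA = 16/75 = 0.2133
z(0.8933) = 1.244, z(0.2133) = -0.795
c = −½·[z(H) + z(FA)] = −0.5 × (1.244 + (-0.795)) = -0.2245
c < 0: the reader has a liberal response bias.

c = -0.22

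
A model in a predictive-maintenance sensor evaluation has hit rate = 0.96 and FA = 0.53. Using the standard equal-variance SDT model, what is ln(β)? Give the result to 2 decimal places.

z(H) = 1.751
z(FA) = 0.075
ln β = −½·[z(H)² − z(FA)²] = −0.5 × (3.066 − 0.006) = -1.530

ln β = -1.53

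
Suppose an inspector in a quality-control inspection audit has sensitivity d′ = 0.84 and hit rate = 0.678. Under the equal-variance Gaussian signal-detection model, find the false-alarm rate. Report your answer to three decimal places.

z(hit rate) = z(0.678) = 0.4621
z(FA) = z(H) − d' = 0.4621 − 0.84 = -0.3779
false-alarm rate = Φ(-0.3779) = 0.3528

false-alarm rate = 0.353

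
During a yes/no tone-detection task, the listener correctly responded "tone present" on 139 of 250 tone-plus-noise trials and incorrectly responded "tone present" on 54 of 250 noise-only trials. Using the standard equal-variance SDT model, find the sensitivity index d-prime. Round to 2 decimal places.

d-prime = 0.93

H = 139/250 = 0.5560
FA = 54/250 = 0.2160
Φ⁻¹(H) = 0.141
Φ⁻¹(FA) = -0.786
d' = z(H) − z(FA) = 0.141 − (-0.786) = 0.927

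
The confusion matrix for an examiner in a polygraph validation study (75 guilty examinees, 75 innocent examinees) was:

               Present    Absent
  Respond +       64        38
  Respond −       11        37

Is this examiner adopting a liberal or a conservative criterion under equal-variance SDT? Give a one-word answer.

z(H) = 1.051, z(FA) = 0.017
c = −½·(z(H) + z(FA)) = -0.534
c < 0 → liberal criterion (biased toward responding “yes”).

liberal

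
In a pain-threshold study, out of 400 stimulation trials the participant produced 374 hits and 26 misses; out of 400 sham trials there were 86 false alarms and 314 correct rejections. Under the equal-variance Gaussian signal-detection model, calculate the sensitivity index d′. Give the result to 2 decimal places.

d′ = 2.30

H = 374/400 = 0.9350
FA = 86/400 = 0.2150
Φ⁻¹(0.9350) = 1.5141, Φ⁻¹(0.2150) = -0.7892
d' = z(H) − z(FA) = 1.5141 − (-0.7892) = 2.3033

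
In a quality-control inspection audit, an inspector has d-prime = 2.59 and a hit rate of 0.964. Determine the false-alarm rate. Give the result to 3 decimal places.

z(hit rate) = z(0.964) = 1.7991
z(FA) = z(H) − d' = 1.7991 − 2.59 = -0.7909
false-alarm rate = Φ(-0.7909) = 0.2145

false-alarm rate = 0.215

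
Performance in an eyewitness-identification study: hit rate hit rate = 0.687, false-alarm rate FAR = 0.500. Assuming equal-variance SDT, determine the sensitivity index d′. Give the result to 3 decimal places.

d′ = 0.487

Φ⁻¹(H) = 0.4874
Φ⁻¹(FA) = 0.0000
d' = z(H) − z(FA) = 0.4874 − 0.0000 = 0.4874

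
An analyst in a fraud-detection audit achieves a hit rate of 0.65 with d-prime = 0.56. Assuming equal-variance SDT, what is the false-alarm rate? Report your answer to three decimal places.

z(hit rate) = z(0.65) = 0.3853
z(FA) = z(H) − d' = 0.3853 − 0.56 = -0.1747
false-alarm rate = Φ(-0.1747) = 0.4307

false-alarm rate = 0.431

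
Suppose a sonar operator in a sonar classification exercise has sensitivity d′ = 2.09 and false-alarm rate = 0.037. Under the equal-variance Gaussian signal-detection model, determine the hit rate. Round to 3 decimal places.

z(false-alarm rate) = z(0.037) = -1.7866
z(H) = z(FA) + d' = -1.7866 + 2.09 = 0.3034
hit rate = Φ(0.3034) = 0.6192

hit rate = 0.619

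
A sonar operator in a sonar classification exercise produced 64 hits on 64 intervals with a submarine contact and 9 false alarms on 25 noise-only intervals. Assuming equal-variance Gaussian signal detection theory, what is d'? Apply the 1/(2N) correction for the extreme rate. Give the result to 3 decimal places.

The hit rate is 64/64 = 1, so apply the 1/(2N) correction: H → 1 − 1/(2·64) = 0.99219.
z(H) = z(0.99219) = 2.4177
z(FA) = z(0.36000) = -0.3585
d' = 2.4177 − (-0.3585) = 2.7762

d' = 2.776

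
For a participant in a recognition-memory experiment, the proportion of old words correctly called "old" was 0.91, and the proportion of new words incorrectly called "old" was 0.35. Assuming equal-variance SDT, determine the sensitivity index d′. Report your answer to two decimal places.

z(0.91) = 1.3408, z(0.35) = -0.3853
d' = z(H) − z(FA) = 1.3408 − (-0.3853) = 1.7261

d′ = 1.73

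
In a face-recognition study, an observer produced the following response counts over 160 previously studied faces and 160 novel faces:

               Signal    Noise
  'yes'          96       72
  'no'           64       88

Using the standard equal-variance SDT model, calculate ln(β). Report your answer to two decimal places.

H = 96/160 = 0.6000
FA = 72/160 = 0.4500
Φ⁻¹(H) = Φ⁻¹(0.6000) = 0.253
Φ⁻¹(FA) = Φ⁻¹(0.4500) = -0.126
ln β = −½·[z(H)² − z(FA)²] = −0.5 × (0.064 − 0.016) = -0.024

ln β = -0.02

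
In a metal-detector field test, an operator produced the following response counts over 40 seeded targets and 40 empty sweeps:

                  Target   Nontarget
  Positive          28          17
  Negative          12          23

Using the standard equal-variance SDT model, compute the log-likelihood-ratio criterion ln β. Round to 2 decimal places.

H = 28/40 = 0.7000
FA = 17/40 = 0.4250
z(0.7000) = 0.524, z(0.4250) = -0.189
ln β = −½·[z(H)² − z(FA)²] = −0.5 × (0.275 − 0.036) = -0.1195

ln β = -0.12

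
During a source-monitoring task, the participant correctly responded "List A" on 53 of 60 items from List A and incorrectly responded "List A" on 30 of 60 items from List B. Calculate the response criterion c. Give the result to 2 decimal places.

c = -0.60

H = 53/60 = 0.8833
FA = 30/60 = 0.5000
Φ⁻¹(H) = 1.192
Φ⁻¹(FA) = 0.000
c = −½·[z(H) + z(FA)] = −0.5 × (1.192 + 0.000) = -0.596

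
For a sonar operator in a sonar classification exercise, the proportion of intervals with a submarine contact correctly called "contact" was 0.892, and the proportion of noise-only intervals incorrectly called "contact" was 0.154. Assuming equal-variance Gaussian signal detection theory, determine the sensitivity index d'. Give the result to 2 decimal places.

d' = 2.26

z(0.892) = 1.2372, z(0.154) = -1.0194
d' = z(H) − z(FA) = 1.2372 − (-1.0194) = 2.2566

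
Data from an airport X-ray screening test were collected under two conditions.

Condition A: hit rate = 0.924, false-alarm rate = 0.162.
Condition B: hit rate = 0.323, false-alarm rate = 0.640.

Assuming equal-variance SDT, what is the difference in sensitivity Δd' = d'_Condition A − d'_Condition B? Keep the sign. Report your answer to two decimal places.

Condition A: z(0.924) = 1.433, z(0.162) = -0.986, d' = 2.419
Condition B: z(0.323) = -0.459, z(0.640) = 0.358, d' = -0.817
Δd' = d'_Condition A − d'_Condition B = 2.419 − (-0.817) = 3.236
Condition A has the higher sensitivity.

Δd' = 3.24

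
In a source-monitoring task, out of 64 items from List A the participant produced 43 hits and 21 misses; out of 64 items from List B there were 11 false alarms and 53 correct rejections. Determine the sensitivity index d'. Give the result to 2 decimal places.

d' = 1.39

H = 43/64 = 0.6719
FA = 11/64 = 0.1719
z(H) = z(0.6719) = 0.4452
z(FA) = z(0.1719) = -0.9467
d' = z(H) − z(FA) = 0.4452 − (-0.9467) = 1.3919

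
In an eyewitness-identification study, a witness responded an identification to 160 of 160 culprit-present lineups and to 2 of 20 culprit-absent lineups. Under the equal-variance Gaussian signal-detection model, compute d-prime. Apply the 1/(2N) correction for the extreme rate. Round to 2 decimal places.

d-prime = 4.02

The hit rate is 160/160 = 1, so apply the 1/(2N) correction: H → 1 − 1/(2·160) = 0.99687.
z(H) = z(0.99687) = 2.734
z(FA) = z(0.10000) = -1.282
d' = 2.734 − (-1.282) = 4.016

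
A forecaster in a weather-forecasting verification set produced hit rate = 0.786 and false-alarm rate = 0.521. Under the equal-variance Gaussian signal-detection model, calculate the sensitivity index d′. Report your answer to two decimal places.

d′ = 0.74

z(0.786) = 0.793, z(0.521) = 0.053
d' = z(H) − z(FA) = 0.793 − 0.053 = 0.740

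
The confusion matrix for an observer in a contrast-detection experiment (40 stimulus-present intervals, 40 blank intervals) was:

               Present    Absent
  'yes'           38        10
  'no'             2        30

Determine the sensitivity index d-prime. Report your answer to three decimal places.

H = 38/40 = 0.9500
FA = 10/40 = 0.2500
z(H) = z(0.9500) = 1.6449
z(FA) = z(0.2500) = -0.6745
d' = z(H) − z(FA) = 1.6449 − (-0.6745) = 2.3194

d-prime = 2.319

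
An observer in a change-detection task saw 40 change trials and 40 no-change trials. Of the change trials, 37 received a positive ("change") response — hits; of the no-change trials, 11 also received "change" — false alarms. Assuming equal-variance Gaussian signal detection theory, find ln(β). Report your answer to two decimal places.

H = 37/40 = 0.9250
FA = 11/40 = 0.2750
Φ⁻¹(H) = Φ⁻¹(0.9250) = 1.440
Φ⁻¹(FA) = Φ⁻¹(0.2750) = -0.598
ln β = −½·[z(H)² − z(FA)²] = −0.5 × (2.074 − 0.358) = -0.858

ln β = -0.86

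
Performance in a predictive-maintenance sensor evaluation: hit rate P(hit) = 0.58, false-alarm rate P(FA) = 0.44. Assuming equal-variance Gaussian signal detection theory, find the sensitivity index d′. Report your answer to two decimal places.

z(0.58) = 0.2019, z(0.44) = -0.1510
d' = z(H) − z(FA) = 0.2019 − (-0.1510) = 0.3529

d′ = 0.35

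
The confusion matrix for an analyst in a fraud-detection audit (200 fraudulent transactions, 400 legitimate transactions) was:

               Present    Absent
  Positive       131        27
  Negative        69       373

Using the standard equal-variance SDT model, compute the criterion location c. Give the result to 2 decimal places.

c = 0.55

H = 131/200 = 0.6550
FA = 27/400 = 0.0675
Φ⁻¹(H) = Φ⁻¹(0.6550) = 0.3989
Φ⁻¹(FA) = Φ⁻¹(0.0675) = -1.4947
c = −½·[z(H) + z(FA)] = −0.5 × (0.3989 + (-1.4947)) = 0.5479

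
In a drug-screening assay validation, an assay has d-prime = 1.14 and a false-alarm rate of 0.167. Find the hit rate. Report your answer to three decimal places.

z(false-alarm rate) = z(0.167) = -0.9661
z(H) = z(FA) + d' = -0.9661 + 1.14 = 0.1739
hit rate = Φ(0.1739) = 0.5690

hit rate = 0.569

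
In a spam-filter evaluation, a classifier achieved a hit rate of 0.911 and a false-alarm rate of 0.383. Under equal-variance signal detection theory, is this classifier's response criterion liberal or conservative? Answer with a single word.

z(H) = 1.347, z(FA) = -0.298
c = −½·(z(H) + z(FA)) = -0.5245
c < 0 → liberal criterion (biased toward responding “yes”).

liberal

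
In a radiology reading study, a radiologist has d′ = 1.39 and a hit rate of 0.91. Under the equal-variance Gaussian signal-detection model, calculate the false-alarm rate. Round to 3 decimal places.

z(hit rate) = z(0.91) = 1.3408
z(FA) = z(H) − d' = 1.3408 − 1.39 = -0.0492
false-alarm rate = Φ(-0.0492) = 0.4804

false-alarm rate = 0.480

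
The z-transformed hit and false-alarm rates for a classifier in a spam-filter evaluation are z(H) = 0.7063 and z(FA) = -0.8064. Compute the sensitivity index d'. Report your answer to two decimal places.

d' = 1.51

d' = z(H) − z(FA) = 0.7063 − (-0.8064) = 1.5127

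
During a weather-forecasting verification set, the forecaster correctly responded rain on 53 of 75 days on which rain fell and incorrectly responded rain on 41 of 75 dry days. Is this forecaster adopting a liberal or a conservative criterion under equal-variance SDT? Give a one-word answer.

z(H) = 0.544, z(FA) = 0.117
c = −½·(z(H) + z(FA)) = -0.3305
c < 0 → liberal criterion (biased toward responding “yes”).

liberal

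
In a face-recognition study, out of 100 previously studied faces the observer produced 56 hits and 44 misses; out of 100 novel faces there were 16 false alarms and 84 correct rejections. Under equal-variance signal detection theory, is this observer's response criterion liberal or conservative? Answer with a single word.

z(H) = 0.151, z(FA) = -0.994
c = −½·(z(H) + z(FA)) = 0.4215
c > 0 → conservative criterion (biased toward responding “no”).

conservative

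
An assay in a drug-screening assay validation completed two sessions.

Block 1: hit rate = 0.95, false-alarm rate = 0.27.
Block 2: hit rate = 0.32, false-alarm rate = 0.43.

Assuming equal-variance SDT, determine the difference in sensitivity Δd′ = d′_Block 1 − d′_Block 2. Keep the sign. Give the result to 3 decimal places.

Δd′ = 2.549

Block 1: z(0.95) = 1.6449, z(0.27) = -0.6128, d' = 2.2577
Block 2: z(0.32) = -0.4677, z(0.43) = -0.1764, d' = -0.2913
Δd' = d'_Block 1 − d'_Block 2 = 2.2577 − (-0.2913) = 2.5490
Block 1 has the higher sensitivity.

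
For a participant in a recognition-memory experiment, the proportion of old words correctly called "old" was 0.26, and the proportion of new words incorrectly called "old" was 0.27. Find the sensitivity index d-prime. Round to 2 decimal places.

d-prime = -0.03

Φ⁻¹(H) = Φ⁻¹(0.26) = -0.6433
Φ⁻¹(FA) = Φ⁻¹(0.27) = -0.6128
d' = z(H) − z(FA) = -0.6433 − (-0.6128) = -0.0305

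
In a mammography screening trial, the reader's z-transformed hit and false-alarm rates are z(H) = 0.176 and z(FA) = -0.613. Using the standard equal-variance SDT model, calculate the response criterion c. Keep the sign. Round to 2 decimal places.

c = 0.22

c = −½·[z(H) + z(FA)] = −½·(0.176 + (-0.613)) = 0.2185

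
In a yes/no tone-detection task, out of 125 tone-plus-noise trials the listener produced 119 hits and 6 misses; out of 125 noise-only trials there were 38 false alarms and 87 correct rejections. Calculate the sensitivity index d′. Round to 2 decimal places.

d′ = 2.18

H = 119/125 = 0.9520
FA = 38/125 = 0.3040
z(0.9520) = 1.665, z(0.3040) = -0.513
d' = z(H) − z(FA) = 1.665 − (-0.513) = 2.178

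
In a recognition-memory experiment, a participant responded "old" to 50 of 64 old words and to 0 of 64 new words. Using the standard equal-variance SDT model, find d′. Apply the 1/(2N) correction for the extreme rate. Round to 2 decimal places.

The false-alarm rate is 0/64 = 0, so apply the 1/(2N) correction: FA → 1/(2·64) = 0.00781.
z(H) = z(0.78125) = 0.776
z(FA) = z(0.00781) = -2.418
d' = 0.776 − (-2.418) = 3.194

d′ = 3.19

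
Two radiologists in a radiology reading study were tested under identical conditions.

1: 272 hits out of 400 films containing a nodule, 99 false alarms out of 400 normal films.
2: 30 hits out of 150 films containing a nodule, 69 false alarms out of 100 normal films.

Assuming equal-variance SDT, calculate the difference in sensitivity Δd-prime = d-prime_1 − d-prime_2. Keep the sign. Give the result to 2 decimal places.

1: z(0.6800) = 0.468, z(0.2475) = -0.682, d' = 1.150
2: z(0.2000) = -0.842, z(0.6900) = 0.496, d' = -1.338
Δd' = d'_1 − d'_2 = 1.150 − (-1.338) = 2.488
1 has the higher sensitivity.

Δd-prime = 2.49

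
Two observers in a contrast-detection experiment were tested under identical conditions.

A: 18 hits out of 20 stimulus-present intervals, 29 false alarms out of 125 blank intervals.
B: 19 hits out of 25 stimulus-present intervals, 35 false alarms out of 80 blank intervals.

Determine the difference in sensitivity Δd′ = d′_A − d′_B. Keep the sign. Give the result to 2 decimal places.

A: z(0.9000) = 1.282, z(0.2320) = -0.732, d' = 2.014
B: z(0.7600) = 0.706, z(0.4375) = -0.157, d' = 0.863
Δd' = d'_A − d'_B = 2.014 − 0.863 = 1.151
A has the higher sensitivity.

Δd′ = 1.15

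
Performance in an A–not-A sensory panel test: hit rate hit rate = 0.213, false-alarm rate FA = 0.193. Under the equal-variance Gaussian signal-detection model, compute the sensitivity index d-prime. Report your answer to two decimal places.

d-prime = 0.07

z(H) = -0.796
z(FA) = -0.867
d' = z(H) − z(FA) = -0.796 − (-0.867) = 0.071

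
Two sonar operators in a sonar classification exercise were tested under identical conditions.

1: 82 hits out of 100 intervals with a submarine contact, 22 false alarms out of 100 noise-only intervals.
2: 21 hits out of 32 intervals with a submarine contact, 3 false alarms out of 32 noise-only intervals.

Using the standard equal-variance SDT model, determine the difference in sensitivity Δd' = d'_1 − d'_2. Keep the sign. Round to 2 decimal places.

Δd' = -0.03

1: z(0.8200) = 0.915, z(0.2200) = -0.772, d' = 1.687
2: z(0.6562) = 0.402, z(0.0938) = -1.318, d' = 1.720
Δd' = d'_1 − d'_2 = 1.687 − 1.720 = -0.033
2 has the higher sensitivity.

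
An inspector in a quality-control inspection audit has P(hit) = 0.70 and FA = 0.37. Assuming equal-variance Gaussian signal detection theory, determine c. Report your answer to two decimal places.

c = -0.10

z(H) = z(0.70) = 0.524
z(FA) = z(0.37) = -0.332
c = −½·[z(H) + z(FA)] = −0.5 × (0.524 + (-0.332)) = -0.096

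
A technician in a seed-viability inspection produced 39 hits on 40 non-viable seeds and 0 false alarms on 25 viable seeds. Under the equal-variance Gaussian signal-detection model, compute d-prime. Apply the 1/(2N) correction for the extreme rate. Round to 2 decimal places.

The false-alarm rate is 0/25 = 0, so apply the 1/(2N) correction: FA → 1/(2·25) = 0.02000.
z(H) = z(0.97500) = 1.960
z(FA) = z(0.02000) = -2.054
d' = 1.960 − (-2.054) = 4.014

d-prime = 4.01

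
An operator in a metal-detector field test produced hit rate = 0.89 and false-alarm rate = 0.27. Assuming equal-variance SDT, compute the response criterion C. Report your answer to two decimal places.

C = -0.31

z(H) = z(0.89) = 1.227
z(FA) = z(0.27) = -0.613
c = −½·[z(H) + z(FA)] = −0.5 × (1.227 + (-0.613)) = -0.307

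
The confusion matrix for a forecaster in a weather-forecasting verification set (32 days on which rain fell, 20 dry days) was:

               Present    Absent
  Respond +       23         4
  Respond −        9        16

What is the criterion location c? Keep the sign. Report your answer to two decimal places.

H = 23/32 = 0.7188
FA = 4/20 = 0.2000
Φ⁻¹(H) = Φ⁻¹(0.7188) = 0.5793
Φ⁻¹(FA) = Φ⁻¹(0.2000) = -0.8416
c = −½·[z(H) + z(FA)] = −0.5 × (0.5793 + (-0.8416)) = 0.13115

c = 0.13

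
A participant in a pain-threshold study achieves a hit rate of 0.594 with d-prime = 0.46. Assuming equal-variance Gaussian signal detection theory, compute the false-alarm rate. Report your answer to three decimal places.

false-alarm rate = 0.412

z(hit rate) = z(0.594) = 0.2378
z(FA) = z(H) − d' = 0.2378 − 0.46 = -0.2222
false-alarm rate = Φ(-0.2222) = 0.4121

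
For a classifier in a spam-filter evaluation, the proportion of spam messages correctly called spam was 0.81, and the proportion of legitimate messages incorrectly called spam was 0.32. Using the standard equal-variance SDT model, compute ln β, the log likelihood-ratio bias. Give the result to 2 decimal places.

Φ⁻¹(H) = Φ⁻¹(0.81) = 0.878
Φ⁻¹(FA) = Φ⁻¹(0.32) = -0.468
ln β = −½·[z(H)² − z(FA)²] = −0.5 × (0.771 − 0.219) = -0.276

ln β = -0.28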